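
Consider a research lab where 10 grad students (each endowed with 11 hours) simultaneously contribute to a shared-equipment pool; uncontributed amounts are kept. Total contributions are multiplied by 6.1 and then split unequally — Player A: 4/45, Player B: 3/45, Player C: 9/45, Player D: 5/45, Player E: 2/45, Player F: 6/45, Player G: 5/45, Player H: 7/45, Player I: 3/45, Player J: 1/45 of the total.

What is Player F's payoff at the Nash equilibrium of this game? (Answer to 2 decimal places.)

19.95 hours

Player j's private return per contributed unit is 6.1 × (j's share). Contributing is weakly dominant for j when that share is at least 1/6.1 = 0.1639, and contributing 0 is dominant otherwise.
Only Player C (9/45) clears that bar, contributing 11; the remaining 9 contribute 0. Total contributed: 11.
Player F keeps 11 and receives 6.1 × 11 × 6/45 = 8.95 from the shared-equipment pool, for a payoff of 19.95.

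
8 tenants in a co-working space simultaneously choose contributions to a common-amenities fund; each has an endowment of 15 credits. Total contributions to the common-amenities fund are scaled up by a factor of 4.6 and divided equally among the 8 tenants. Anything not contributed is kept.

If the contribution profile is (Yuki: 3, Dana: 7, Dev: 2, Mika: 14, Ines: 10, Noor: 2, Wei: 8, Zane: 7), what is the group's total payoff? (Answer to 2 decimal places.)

Total contributed: 3 + 7 + 2 + 14 + 10 + 2 + 8 + 7 = 53; total kept: 8 × 15 − 53 = 67.
The common-amenities fund pays out 4.6 × 53 = 243.80 in aggregate.
Group total = 67 + 243.80 = 310.80.

310.80 credits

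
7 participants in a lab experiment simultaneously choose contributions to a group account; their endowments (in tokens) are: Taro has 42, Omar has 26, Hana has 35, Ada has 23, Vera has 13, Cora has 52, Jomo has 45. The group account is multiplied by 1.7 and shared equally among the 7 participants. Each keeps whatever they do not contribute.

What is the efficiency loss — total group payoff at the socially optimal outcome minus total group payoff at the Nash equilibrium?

The private return per contributed unit is 1.7/7 = 0.2429 < 1 for every player regardless of endowment, so the Nash equilibrium is zero contribution and the group total is Σ E_j = 42 + 26 + 35 + 23 + 13 + 52 + 45 = 236.
Each contributed unit returns 1.700 to the group, so the social optimum is full contribution by everyone: group total = 1.700 × 236 = 401.20.
Efficiency loss = (1.700 − 1) × 236 = 165.20.

165.20 tokens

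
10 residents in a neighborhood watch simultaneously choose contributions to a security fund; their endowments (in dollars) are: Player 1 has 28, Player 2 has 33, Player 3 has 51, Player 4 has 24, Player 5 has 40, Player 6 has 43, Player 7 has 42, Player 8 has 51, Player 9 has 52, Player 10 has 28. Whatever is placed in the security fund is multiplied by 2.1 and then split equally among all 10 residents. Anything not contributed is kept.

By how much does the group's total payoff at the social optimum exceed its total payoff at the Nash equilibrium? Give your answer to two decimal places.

The private return per contributed unit is 2.1/10 = 0.2100 < 1 for every player regardless of endowment, so the Nash equilibrium is zero contribution and the group total is Σ E_j = 28 + 33 + 51 + 24 + 40 + 43 + 42 + 51 + 52 + 28 = 392.
Each contributed unit returns 2.100 to the group, so the social optimum is full contribution by everyone: group total = 2.100 × 392 = 823.20.
Efficiency loss = (2.100 − 1) × 392 = 431.20.

431.20 dollars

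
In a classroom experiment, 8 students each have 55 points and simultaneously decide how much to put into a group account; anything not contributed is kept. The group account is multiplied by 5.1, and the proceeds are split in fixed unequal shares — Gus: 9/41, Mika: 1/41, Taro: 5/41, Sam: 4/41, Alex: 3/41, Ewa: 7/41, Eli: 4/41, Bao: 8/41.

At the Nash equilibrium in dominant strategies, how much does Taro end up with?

89.21 points

Player j's private return per contributed unit is 5.1 × (j's share). Contributing is weakly dominant for j when that share is at least 1/5.1 = 0.1961, and contributing 0 is dominant otherwise.
The only share above 0.1961 is Gus's 9/41, contributing 55; the remaining 7 contribute 0. Total contributed: 55.
Taro keeps 55 and receives 5.1 × 55 × 5/41 = 34.21 from the group account, for a payoff of 89.21.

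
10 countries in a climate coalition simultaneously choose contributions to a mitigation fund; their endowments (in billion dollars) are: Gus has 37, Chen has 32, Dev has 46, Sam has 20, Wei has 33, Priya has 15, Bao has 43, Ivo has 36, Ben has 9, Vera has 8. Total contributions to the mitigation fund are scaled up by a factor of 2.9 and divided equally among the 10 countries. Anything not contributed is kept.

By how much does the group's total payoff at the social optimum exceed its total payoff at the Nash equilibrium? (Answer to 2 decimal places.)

The private return per contributed unit is 2.9/10 = 0.2900 < 1 for every player regardless of endowment, so the Nash equilibrium is zero contribution and the group total is Σ E_j = 37 + 32 + 46 + 20 + 33 + 15 + 43 + 36 + 9 + 8 = 279.
Each contributed unit returns 2.900 to the group, so the social optimum is full contribution by everyone: group total = 2.900 × 279 = 809.10.
Efficiency loss = (2.900 − 1) × 279 = 530.10.

530.10 billion dollars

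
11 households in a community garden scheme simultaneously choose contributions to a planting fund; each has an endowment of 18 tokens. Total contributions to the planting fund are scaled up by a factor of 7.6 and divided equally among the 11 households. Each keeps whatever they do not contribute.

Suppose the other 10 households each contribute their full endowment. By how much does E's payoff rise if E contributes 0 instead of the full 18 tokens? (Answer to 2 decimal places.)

Switching from a contribution of 18 to 0 lets E keep an extra 18 tokens, but lowers the planting fund by 18, which costs E their own share of that drop: 7.6/11 × 18 = 12.44.
Net gain = 18 − 12.44 = 5.56. The private return per contributed unit (0.6909) is below 1, so free-riding is indeed the best response regardless of what the others do.

5.56 tokens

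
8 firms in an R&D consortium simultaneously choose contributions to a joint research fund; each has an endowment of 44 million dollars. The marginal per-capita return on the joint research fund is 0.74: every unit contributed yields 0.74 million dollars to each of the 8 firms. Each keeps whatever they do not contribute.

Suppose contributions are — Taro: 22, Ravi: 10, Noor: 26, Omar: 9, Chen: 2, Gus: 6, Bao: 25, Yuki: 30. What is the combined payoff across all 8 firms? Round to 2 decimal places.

Total contributed: 22 + 10 + 26 + 9 + 2 + 6 + 25 + 30 = 130; total kept: 8 × 44 − 130 = 222.
The joint research fund pays out 0.74 × 8 × 130 = 769.60 in aggregate.
Group total = 222 + 769.60 = 991.60.

991.60 million dollars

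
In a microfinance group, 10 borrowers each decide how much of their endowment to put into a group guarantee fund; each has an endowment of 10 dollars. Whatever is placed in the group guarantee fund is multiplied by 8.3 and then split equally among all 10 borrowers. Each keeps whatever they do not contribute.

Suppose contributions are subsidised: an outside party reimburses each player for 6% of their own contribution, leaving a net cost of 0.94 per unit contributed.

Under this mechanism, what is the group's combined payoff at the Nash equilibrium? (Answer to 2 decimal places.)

100.00 dollars

Even with the mechanism, each unit contributed returns only (8.3/10) / 0.94 = 0.8830 per unit of net cost, so contributing nothing is still dominant.
At the Nash equilibrium no one contributes; group total payoff = 10 × 10 = 100.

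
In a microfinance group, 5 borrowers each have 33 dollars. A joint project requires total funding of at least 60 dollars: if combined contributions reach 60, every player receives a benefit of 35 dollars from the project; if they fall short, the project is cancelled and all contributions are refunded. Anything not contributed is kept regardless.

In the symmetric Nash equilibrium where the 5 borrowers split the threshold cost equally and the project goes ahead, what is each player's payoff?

Equal share of the threshold: 60/5 = 12.
At this profile no one gains by cutting their contribution: any cut drops the total below 60, the project is cancelled, contributions are refunded, and the deviator ends with 33, which is less than 33 − 12 + 35 = 56. Contributing more than 12 just wastes the excess. So contributing exactly 12 is a best response.
Each player's payoff: 33 − 12 + 35 = 56.

56 dollars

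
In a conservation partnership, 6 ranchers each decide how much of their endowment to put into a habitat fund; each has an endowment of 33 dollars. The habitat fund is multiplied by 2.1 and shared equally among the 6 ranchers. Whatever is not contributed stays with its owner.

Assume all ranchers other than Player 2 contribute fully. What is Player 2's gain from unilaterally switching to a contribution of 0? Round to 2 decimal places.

21.45 dollars

Switching from a contribution of 33 to 0 lets Player 2 keep an extra 33 dollars, but lowers the habitat fund by 33, which costs Player 2 their own share of that drop: 2.1/6 × 33 = 11.55.
Net gain = 33 − 11.55 = 21.45. The private return per contributed unit (0.3500) is below 1, so free-riding is indeed the best response regardless of what the others do.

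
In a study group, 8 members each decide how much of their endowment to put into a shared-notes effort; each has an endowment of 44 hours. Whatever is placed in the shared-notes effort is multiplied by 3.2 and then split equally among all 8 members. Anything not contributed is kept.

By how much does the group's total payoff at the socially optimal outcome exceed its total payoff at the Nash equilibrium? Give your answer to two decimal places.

Each contributed unit returns 3.2/8 = 0.4000 to its contributor — below 1 — so contributing 0 is dominant for every player. At the Nash equilibrium everyone keeps their 44, and the group total is 8 × 44 = 352.
Each contributed unit returns 3.200 to the group as a whole (0.4000 to each of 8 players), which exceeds 1, so the social optimum is full contribution: group total = 3.200 × 352 = 1126.40.
Efficiency loss = 1126.40 − 352 = 774.40.

774.40 hours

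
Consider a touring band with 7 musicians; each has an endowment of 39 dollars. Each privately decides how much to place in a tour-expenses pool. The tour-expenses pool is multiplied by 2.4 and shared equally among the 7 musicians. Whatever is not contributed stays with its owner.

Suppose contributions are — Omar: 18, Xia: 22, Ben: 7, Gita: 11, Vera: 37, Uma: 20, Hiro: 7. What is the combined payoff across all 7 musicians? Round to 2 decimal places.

443.80 dollars

Total contributed: 18 + 22 + 7 + 11 + 37 + 20 + 7 = 122; total kept: 7 × 39 − 122 = 151.
The tour-expenses pool pays out 2.4 × 122 = 292.80 in aggregate.
Group total = 151 + 292.80 = 443.80.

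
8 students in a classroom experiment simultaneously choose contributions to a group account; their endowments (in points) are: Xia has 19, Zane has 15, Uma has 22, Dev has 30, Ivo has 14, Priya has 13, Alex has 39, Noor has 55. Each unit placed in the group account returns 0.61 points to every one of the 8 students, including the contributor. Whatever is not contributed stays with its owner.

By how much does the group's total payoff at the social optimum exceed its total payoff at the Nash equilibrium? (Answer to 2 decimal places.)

The private return per contributed unit is 0.61 < 1 for everyone, so the Nash equilibrium is zero contribution and the group total is Σ E_j = 19 + 15 + 22 + 30 + 14 + 13 + 39 + 55 = 207.
Each contributed unit returns 4.880 to the group, so the social optimum is full contribution by everyone: group total = 4.880 × 207 = 1010.16.
Efficiency loss = (4.880 − 1) × 207 = 803.16.

803.16 points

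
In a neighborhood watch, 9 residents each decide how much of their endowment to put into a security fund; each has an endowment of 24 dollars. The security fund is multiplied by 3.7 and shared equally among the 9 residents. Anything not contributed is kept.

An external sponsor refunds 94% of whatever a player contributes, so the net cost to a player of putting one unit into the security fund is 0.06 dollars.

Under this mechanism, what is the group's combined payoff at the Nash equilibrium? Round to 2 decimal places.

1002.24 dollars

With the mechanism, a contributed unit returns (3.7/9) / 0.06 = 6.8519 per unit of net cost to the contributor — now above 1 — so contributing fully is weakly dominant for every player.
So the Nash equilibrium is full contribution by all 9; the group earns 9 × (24 × 0.94 + 3.7 × 24) = 1002.24.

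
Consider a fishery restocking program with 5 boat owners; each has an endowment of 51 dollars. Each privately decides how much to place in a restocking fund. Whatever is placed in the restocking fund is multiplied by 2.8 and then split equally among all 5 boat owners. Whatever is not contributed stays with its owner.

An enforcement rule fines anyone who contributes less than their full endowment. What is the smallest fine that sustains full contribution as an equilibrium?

Given the others contribute fully, the best deviation is to contribute 0 (any partial contribution still incurs the fine and gives up units whose private return 0.5600 is below 1).
Deviating from 51 to 0 saves 51 dollars but forfeits the deviator's share of the drop in the restocking fund: 2.8/5 × 51 = 28.56.
So the deviation gain is 51 − 28.56 = 22.44, and the fine must be at least 22.44 dollars to wipe it out.

22.44 dollars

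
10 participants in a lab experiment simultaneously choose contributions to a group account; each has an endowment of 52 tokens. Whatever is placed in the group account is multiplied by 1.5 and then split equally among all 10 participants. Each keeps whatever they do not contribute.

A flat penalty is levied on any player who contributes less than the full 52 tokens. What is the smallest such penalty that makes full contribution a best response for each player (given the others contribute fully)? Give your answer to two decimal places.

44.20 tokens

Given the others contribute fully, the best deviation is to contribute 0 (any partial contribution still incurs the fine and gives up units whose private return 0.1500 is below 1).
Deviating from 52 to 0 saves 52 tokens but forfeits the deviator's share of the drop in the group account: 1.5/10 × 52 = 7.80.
So the deviation gain is 52 − 7.80 = 44.20, and the fine must be at least 44.20 tokens to wipe it out.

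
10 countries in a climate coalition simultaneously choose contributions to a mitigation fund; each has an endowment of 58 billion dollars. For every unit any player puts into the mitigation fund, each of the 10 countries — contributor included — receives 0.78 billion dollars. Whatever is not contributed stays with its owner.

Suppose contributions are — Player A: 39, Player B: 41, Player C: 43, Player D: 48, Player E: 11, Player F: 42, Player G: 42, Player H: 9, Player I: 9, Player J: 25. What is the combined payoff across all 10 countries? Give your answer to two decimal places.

2681.20 billion dollars

Total contributed: 39 + 41 + 43 + 48 + 11 + 42 + 42 + 9 + 9 + 25 = 309; total kept: 10 × 58 − 309 = 271.
The mitigation fund pays out 0.78 × 10 × 309 = 2410.20 in aggregate.
Group total = 271 + 2410.20 = 2681.20.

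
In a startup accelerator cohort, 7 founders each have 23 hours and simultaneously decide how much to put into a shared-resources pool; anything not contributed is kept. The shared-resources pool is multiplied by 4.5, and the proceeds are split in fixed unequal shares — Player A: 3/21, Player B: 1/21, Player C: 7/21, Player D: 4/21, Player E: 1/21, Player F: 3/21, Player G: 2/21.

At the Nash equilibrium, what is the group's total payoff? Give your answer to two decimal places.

Player j's private return per contributed unit is 4.5 × (j's share). Contributing is weakly dominant for j when that share is at least 1/4.5 = 0.2222, and contributing 0 is dominant otherwise.
The only share above 0.2222 is Player C's 7/21, contributing 23; the remaining 6 contribute 0. Total contributed: 23.
The shared-resources pool pays out 4.5 × 23 = 103.50 in total (split across the unequal shares, but the aggregate is all that matters for the group sum).
The 6 free-riders keep 23 each, adding 138. Group total = 138 + 103.50 = 241.50.

241.50 hours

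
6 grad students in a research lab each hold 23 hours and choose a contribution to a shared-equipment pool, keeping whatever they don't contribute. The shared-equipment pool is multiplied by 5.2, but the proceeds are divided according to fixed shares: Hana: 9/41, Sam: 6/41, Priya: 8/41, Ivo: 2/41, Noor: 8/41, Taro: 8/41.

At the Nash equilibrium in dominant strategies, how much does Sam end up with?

Player j's private return per contributed unit is 5.2 × (j's share). Contributing is weakly dominant for j when that share is at least 1/5.2 = 0.1923, and contributing 0 is dominant otherwise.
Hana, Priya, Noor and Taro are above the threshold, contributing 23 each; the remaining 2 contribute 0. Total contributed: 92.
Sam keeps 23 and receives 5.2 × 92 × 6/41 = 70.01 from the shared-equipment pool, for a payoff of 93.01.

93.01 hours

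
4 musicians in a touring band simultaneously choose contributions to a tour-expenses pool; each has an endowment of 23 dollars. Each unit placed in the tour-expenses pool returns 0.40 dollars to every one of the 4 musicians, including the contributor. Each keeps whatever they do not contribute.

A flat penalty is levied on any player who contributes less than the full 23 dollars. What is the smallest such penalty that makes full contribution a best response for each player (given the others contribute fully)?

13.80 dollars

Given the others contribute fully, the best deviation is to contribute 0 (any partial contribution still incurs the fine and gives up units whose private return 0.40 is below 1).
Deviating from 23 to 0 saves 23 dollars but forfeits the deviator's share of the drop in the tour-expenses pool: 0.40 × 23 = 9.20.
So the deviation gain is 23 − 9.20 = 13.80, and the fine must be at least 13.80 dollars to wipe it out.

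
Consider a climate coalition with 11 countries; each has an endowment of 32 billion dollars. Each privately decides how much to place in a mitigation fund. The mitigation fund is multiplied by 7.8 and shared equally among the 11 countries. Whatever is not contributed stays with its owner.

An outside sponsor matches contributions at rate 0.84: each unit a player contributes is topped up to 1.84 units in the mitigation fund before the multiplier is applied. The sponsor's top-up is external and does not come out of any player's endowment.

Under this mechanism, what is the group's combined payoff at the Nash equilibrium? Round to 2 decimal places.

5051.90 billion dollars

The effective private return per unit is now 7.8 × 1.84 / 11 = 1.3047 > 1, so every player's dominant strategy flips to full contribution.
So the Nash equilibrium is full contribution by all 11; the group earns 7.8 × 1.84 × 352 = 5051.90.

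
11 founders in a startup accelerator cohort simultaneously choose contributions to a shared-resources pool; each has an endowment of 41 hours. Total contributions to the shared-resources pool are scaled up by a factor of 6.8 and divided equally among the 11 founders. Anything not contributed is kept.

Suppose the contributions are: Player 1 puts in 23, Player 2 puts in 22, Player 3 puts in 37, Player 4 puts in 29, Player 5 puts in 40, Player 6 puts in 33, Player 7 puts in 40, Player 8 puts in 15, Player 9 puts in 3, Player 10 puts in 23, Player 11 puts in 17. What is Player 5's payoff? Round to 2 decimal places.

Total contributed: 23 + 22 + 37 + 29 + 40 + 33 + 40 + 15 + 3 + 23 + 17 = 282.
Each receives 6.8 × 282 / 11 = 174.33 from the shared-resources pool.
Player 5 keeps 41 − 40 = 1, so Player 5's payoff is 1 + 174.33 = 175.33.

175.33 hours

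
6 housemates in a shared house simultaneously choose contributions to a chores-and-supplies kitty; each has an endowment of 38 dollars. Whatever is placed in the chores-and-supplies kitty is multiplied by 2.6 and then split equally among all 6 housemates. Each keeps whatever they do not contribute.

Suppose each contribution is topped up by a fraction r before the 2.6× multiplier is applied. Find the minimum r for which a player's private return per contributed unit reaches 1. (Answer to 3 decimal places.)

1.308

With matching at rate r, one contributed unit becomes (1 + r) in the chores-and-supplies kitty and returns 2.6 × (1 + r) / 6 to the contributor.
Setting this equal to 1: 1 + r = 6/2.6 = 2.3077.
So the minimum matching rate is r = 2.3077 − 1 = 1.308.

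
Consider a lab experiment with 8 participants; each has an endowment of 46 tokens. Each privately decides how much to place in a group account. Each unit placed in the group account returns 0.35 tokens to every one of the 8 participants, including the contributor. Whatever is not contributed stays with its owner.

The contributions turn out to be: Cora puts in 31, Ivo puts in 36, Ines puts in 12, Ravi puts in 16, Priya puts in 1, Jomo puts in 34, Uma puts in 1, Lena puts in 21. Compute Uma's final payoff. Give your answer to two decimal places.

Total contributed: 31 + 36 + 12 + 16 + 1 + 34 + 1 + 21 = 152.
Each receives 0.35 × 152 = 53.20 from the group account.
Uma keeps 46 − 1 = 45, so Uma's payoff is 45 + 53.20 = 98.20.

98.20 tokens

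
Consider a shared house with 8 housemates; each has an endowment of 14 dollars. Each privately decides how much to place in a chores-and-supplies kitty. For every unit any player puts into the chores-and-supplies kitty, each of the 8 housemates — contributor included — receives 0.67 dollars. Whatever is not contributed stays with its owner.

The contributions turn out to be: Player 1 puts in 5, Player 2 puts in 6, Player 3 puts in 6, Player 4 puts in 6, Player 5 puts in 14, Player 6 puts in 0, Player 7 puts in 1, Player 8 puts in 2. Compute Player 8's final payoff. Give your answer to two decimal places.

38.80 dollars

Total contributed: 5 + 6 + 6 + 6 + 14 + 0 + 1 + 2 = 40.
Each receives 0.67 × 40 = 26.80 from the chores-and-supplies kitty.
Player 8 keeps 14 − 2 = 12, so Player 8's payoff is 12 + 26.80 = 38.80.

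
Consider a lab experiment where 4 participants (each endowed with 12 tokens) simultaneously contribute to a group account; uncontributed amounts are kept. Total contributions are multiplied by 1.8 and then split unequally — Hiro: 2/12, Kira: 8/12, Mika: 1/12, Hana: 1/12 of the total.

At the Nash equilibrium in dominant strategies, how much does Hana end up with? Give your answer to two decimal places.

Each unit j contributes comes back to j as 1.8 × (j's share), so j prefers to contribute only if that share exceeds 1/1.8 = 0.5556; otherwise keeping the unit dominates.
Only Kira (8/12) clears that bar, contributing 12; the remaining 3 contribute 0. Total contributed: 12.
Hana keeps 12 and receives 1.8 × 12 × 1/12 = 1.80 from the group account, for a payoff of 13.80.

13.80 tokens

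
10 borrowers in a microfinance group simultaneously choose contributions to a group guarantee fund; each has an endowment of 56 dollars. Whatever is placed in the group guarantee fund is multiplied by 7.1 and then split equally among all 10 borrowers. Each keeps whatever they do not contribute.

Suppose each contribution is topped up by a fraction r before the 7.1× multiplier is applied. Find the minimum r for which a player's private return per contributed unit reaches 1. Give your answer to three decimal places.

0.408

With matching at rate r, one contributed unit becomes (1 + r) in the group guarantee fund and returns 7.1 × (1 + r) / 10 to the contributor.
Setting this equal to 1: 1 + r = 10/7.1 = 1.4085.
So the minimum matching rate is r = 1.4085 − 1 = 0.408.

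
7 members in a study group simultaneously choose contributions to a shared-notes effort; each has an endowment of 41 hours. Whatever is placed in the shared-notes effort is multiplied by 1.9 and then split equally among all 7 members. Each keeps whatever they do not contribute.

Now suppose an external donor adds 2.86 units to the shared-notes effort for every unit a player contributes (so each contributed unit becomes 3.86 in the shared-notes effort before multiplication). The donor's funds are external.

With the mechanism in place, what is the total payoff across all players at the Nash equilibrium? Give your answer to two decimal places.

With the mechanism, a contributed unit returns 1.9 × 3.86 / 7 = 1.0477 per unit of net cost to the contributor — now above 1 — so contributing fully is weakly dominant for every player.
At the Nash equilibrium everyone contributes 41. Group total payoff = 1.9 × 3.86 × 287 = 2104.86.

2104.86 hours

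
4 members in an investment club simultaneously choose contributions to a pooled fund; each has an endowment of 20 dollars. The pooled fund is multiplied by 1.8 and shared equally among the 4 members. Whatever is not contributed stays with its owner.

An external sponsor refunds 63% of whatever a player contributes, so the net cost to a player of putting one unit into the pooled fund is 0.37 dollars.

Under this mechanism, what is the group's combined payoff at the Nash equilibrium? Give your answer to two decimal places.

With the mechanism, a contributed unit returns (1.8/4) / 0.37 = 1.2162 per unit of net cost to the contributor — now above 1 — so contributing fully is weakly dominant for every player.
At the Nash equilibrium everyone contributes 20. Group total payoff = 4 × (20 × 0.63 + 1.8 × 20) = 194.40.

194.40 dollars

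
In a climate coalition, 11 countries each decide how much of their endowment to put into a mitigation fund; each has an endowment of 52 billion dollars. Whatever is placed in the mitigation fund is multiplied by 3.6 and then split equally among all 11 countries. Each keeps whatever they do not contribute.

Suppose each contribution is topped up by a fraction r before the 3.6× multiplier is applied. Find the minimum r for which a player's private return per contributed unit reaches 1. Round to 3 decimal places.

2.056

With matching at rate r, one contributed unit becomes (1 + r) in the mitigation fund and returns 3.6 × (1 + r) / 11 to the contributor.
Setting this equal to 1: 1 + r = 11/3.6 = 3.0556.
So the minimum matching rate is r = 3.0556 − 1 = 2.056.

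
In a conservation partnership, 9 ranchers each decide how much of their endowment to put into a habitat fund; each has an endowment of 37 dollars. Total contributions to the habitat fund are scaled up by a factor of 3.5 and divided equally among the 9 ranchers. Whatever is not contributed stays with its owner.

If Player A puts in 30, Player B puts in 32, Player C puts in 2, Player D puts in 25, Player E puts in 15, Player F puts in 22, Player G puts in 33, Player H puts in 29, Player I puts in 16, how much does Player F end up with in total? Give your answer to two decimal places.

Total contributed: 30 + 32 + 2 + 25 + 15 + 22 + 33 + 29 + 16 = 204.
Each receives 3.5 × 204 / 9 = 79.33 from the habitat fund.
Player F keeps 37 − 22 = 15, so Player F's payoff is 15 + 79.33 = 94.33.

94.33 dollars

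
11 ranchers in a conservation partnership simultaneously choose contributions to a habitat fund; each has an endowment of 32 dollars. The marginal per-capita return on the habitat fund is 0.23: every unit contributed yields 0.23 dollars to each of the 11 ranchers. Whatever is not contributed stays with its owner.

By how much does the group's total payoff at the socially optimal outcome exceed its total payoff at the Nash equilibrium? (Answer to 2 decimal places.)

The private return per contributed unit is 0.23 < 1, so contributing 0 is dominant for every player. At the Nash equilibrium everyone keeps their 32, and the group total is 11 × 32 = 352.
Each contributed unit returns 2.530 to the group as a whole (0.23 to each of 11 players), which exceeds 1, so the social optimum is full contribution: group total = 2.530 × 352 = 890.56.
Efficiency loss = 890.56 − 352 = 538.56.

538.56 dollars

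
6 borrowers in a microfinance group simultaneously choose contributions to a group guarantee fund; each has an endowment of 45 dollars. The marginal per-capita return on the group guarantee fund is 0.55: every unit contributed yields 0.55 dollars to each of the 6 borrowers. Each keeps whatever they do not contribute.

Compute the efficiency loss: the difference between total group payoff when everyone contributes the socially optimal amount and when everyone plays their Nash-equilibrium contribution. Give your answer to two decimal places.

The private return per contributed unit is 0.55 < 1, so contributing 0 is dominant for every player. At the Nash equilibrium everyone keeps their 45, and the group total is 6 × 45 = 270.
Each contributed unit returns 3.300 to the group as a whole (0.55 to each of 6 players), which exceeds 1, so the social optimum is full contribution: group total = 3.300 × 270 = 891.00.
Efficiency loss = 891.00 − 270 = 621.00.

621.00 dollars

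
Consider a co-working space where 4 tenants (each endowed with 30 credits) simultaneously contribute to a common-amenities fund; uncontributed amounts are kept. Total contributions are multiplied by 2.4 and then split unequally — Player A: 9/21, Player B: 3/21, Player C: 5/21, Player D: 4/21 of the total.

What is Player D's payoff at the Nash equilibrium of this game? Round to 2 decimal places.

43.71 credits

For player j, contributing a unit is worthwhile iff 2.4 × (j's share) ≥ 1, i.e. iff j's share is at least 0.4167.
The only share above 0.4167 is Player A's 9/21, contributing 30; the remaining 3 contribute 0. Total contributed: 30.
Player D keeps 30 and receives 2.4 × 30 × 4/21 = 13.71 from the common-amenities fund, for a payoff of 43.71.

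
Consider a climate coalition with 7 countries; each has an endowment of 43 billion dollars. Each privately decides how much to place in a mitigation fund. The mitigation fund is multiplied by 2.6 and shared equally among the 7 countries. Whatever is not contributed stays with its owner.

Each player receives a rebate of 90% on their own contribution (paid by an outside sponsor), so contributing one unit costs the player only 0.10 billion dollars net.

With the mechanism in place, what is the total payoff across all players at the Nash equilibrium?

1053.50 billion dollars

Under the mechanism each unit contributed yields (2.6/7) / 0.10 = 3.7143 back to its contributor per unit of net cost, which exceeds 1, making full contribution the dominant choice for everyone.
So the Nash equilibrium is full contribution by all 7; the group earns 7 × (43 × 0.90 + 2.6 × 43) = 1053.50.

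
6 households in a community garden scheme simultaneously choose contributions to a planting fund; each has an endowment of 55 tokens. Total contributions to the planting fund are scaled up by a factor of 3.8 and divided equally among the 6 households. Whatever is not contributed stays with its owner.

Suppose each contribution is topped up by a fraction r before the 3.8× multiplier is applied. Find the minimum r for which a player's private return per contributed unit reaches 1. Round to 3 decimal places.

With matching at rate r, one contributed unit becomes (1 + r) in the planting fund and returns 3.8 × (1 + r) / 6 to the contributor.
Setting this equal to 1: 1 + r = 6/3.8 = 1.5789.
So the minimum matching rate is r = 1.5789 − 1 = 0.579.

0.579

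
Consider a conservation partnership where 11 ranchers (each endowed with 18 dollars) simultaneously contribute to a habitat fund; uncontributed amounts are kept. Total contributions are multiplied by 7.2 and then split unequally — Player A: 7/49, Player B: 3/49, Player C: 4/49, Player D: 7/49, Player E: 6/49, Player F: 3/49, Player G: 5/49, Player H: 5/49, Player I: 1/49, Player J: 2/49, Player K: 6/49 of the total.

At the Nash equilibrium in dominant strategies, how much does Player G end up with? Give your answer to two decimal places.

A player with share s gets back 7.2·s per unit contributed, so full contribution is dominant for anyone with s > 1/7.2 = 0.1389 and zero contribution is dominant for anyone below.
Player A and Player D clear that bar, contributing 18 each; the remaining 9 contribute 0. Total contributed: 36.
Player G keeps 18 and receives 7.2 × 36 × 5/49 = 26.45 from the habitat fund, for a payoff of 44.45.

44.45 dollars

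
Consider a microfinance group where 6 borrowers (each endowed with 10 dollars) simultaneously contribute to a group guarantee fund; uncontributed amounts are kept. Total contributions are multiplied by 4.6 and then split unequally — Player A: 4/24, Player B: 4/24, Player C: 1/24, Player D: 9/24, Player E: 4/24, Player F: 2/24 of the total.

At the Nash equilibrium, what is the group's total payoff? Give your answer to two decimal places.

For player j, contributing a unit is worthwhile iff 4.6 × (j's share) ≥ 1, i.e. iff j's share is at least 0.2174.
Player D alone (share 9/24) is above the threshold, contributing 10; the remaining 5 contribute 0. Total contributed: 10.
The group guarantee fund pays out 4.6 × 10 = 46.00 in total (split across the unequal shares, but the aggregate is all that matters for the group sum).
The 5 free-riders keep 10 each, adding 50. Group total = 50 + 46.00 = 96.00.

96.00 dollars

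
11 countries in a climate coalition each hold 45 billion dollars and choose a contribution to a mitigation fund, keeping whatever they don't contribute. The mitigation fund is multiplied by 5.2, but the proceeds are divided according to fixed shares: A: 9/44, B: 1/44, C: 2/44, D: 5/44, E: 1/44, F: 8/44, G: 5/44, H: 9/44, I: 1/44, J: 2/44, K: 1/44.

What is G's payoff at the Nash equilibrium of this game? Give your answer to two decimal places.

98.18 billion dollars

For player j, contributing a unit is worthwhile iff 5.2 × (j's share) ≥ 1, i.e. iff j's share is at least 0.1923.
The shares above 0.1923 belong to A and H, contributing 45 each; the remaining 9 contribute 0. Total contributed: 90.
G keeps 45 and receives 5.2 × 90 × 5/44 = 53.18 from the mitigation fund, for a payoff of 98.18.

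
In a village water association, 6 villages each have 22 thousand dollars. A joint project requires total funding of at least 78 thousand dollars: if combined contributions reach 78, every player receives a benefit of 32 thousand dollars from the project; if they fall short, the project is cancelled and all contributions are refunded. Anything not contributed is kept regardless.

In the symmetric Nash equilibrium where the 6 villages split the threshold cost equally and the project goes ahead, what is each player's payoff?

Equal share of the threshold: 78/6 = 13.
At this profile no one gains by cutting their contribution: any cut drops the total below 78, the project is cancelled, contributions are refunded, and the deviator ends with 22, which is less than 22 − 13 + 32 = 41. Contributing more than 13 just wastes the excess. So contributing exactly 13 is a best response.
Each player's payoff: 22 − 13 + 32 = 41.

41 thousand dollars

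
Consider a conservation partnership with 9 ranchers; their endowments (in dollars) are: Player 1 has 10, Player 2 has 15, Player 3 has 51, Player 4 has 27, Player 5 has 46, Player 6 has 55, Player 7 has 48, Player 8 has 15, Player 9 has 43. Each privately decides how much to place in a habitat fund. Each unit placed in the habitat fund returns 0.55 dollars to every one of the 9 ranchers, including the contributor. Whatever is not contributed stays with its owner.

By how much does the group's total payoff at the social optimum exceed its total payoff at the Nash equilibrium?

1224.50 dollars

The private return per contributed unit is 0.55 < 1 for everyone, so the Nash equilibrium is zero contribution and the group total is Σ E_j = 10 + 15 + 51 + 27 + 46 + 55 + 48 + 15 + 43 = 310.
Each contributed unit returns 4.950 to the group, so the social optimum is full contribution by everyone: group total = 4.950 × 310 = 1534.50.
Efficiency loss = (4.950 − 1) × 310 = 1224.50.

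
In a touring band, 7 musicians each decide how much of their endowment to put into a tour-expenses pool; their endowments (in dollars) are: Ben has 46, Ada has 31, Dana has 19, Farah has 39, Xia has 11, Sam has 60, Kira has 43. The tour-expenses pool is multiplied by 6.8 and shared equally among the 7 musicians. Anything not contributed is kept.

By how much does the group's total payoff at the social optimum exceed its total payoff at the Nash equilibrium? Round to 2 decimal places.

1444.20 dollars

The private return per contributed unit is 6.8/7 = 0.9714 < 1 for every player regardless of endowment, so the Nash equilibrium is zero contribution and the group total is Σ E_j = 46 + 31 + 19 + 39 + 11 + 60 + 43 = 249.
Each contributed unit returns 6.800 to the group, so the social optimum is full contribution by everyone: group total = 6.800 × 249 = 1693.20.
Efficiency loss = (6.800 − 1) × 249 = 1444.20.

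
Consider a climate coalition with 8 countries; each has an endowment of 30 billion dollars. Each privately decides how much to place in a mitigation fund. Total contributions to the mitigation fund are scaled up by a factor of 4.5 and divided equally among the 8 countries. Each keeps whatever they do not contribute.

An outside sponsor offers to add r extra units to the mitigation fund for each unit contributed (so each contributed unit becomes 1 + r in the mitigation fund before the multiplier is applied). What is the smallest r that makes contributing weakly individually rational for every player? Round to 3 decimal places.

With matching at rate r, one contributed unit becomes (1 + r) in the mitigation fund and returns 4.5 × (1 + r) / 8 to the contributor.
Setting this equal to 1: 1 + r = 8/4.5 = 1.7778.
So the minimum matching rate is r = 1.7778 − 1 = 0.778.

0.778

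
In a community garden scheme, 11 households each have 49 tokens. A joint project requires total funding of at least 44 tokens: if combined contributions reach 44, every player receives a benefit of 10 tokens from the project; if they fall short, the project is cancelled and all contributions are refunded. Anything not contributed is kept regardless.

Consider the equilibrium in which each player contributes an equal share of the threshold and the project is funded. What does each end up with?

Equal share of the threshold: 44/11 = 4.
At this profile no one gains by cutting their contribution: any cut drops the total below 44, the project is cancelled, contributions are refunded, and the deviator ends with 49, which is less than 49 − 4 + 10 = 55. Contributing more than 4 just wastes the excess. So contributing exactly 4 is a best response.
Each player's payoff: 49 − 4 + 10 = 55.

55 tokens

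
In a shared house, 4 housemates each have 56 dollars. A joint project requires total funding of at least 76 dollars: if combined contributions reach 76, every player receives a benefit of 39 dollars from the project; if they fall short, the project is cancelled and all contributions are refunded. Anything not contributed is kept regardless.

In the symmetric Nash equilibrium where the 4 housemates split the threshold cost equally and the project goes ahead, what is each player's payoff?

76 dollars

Equal share of the threshold: 76/4 = 19.
At this profile no one gains by cutting their contribution: any cut drops the total below 76, the project is cancelled, contributions are refunded, and the deviator ends with 56, which is less than 56 − 19 + 39 = 76. Contributing more than 19 just wastes the excess. So contributing exactly 19 is a best response.
Each player's payoff: 56 − 19 + 39 = 76.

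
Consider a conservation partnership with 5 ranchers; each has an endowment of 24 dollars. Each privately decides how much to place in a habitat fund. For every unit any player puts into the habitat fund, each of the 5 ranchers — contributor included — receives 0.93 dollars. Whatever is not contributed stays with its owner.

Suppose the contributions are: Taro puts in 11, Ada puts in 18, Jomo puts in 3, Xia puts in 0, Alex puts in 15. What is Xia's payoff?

67.71 dollars

Total contributed: 11 + 18 + 3 + 0 + 15 = 47.
Each receives 0.93 × 47 = 43.71 from the habitat fund.
Xia keeps 24 − 0 = 24, so Xia's payoff is 24 + 43.71 = 67.71.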